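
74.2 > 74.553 False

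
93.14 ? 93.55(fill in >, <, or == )<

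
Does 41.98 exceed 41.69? Yes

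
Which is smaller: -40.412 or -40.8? -40.8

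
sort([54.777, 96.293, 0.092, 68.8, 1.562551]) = [0.092, 1.562551, 54.777, 68.8, 96.293]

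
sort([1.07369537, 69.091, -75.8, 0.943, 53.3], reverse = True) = [69.091, 53.3, 1.07369537, 0.943, -75.8]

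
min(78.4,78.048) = 78.048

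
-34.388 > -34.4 True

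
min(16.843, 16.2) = 16.2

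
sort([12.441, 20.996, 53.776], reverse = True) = [53.776, 20.996, 12.441]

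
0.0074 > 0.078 False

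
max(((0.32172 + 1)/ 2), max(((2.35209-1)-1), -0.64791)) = 0.66086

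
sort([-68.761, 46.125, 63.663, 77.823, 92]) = [-68.761, 46.125, 63.663, 77.823, 92]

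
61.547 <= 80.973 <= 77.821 False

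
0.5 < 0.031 False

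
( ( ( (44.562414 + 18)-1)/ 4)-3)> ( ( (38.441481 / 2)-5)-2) True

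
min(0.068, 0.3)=0.068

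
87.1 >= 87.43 False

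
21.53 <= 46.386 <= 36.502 False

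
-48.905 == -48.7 False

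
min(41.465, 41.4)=41.4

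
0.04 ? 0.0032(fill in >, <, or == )>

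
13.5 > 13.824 False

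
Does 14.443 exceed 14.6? No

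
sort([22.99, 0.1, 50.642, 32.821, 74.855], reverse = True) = [74.855, 50.642, 32.821, 22.99, 0.1]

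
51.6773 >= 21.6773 True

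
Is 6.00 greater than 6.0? No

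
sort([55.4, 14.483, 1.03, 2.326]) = [1.03, 2.326, 14.483, 55.4]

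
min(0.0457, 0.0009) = 0.0009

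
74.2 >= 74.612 False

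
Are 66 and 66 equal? Yes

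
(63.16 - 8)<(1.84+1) False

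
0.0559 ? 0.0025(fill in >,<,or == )>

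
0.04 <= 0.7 True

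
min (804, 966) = 804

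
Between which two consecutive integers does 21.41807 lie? 21 and 22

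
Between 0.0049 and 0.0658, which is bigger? 0.0658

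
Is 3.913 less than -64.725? No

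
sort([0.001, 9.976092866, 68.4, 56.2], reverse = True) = [68.4, 56.2, 9.976092866, 0.001]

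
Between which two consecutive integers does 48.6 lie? 48 and 49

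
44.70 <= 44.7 True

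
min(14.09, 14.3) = 14.09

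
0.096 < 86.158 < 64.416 False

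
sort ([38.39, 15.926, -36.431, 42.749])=[-36.431, 15.926, 38.39, 42.749]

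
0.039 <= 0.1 True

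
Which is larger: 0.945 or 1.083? 1.083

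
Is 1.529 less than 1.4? No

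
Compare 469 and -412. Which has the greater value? 469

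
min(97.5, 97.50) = 97.5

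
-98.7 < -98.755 False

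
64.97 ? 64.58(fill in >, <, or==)>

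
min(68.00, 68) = 68.00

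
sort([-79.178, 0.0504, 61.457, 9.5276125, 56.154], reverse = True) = [61.457, 56.154, 9.5276125, 0.0504, -79.178]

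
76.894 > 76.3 True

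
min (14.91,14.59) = 14.59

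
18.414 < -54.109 False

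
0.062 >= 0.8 False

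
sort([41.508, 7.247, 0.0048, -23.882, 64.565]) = [-23.882, 0.0048, 7.247, 41.508, 64.565]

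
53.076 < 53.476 True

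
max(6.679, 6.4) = 6.679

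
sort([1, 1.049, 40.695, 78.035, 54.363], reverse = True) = [78.035, 54.363, 40.695, 1.049, 1]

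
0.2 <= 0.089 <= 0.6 False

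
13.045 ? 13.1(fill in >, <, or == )<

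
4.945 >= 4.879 True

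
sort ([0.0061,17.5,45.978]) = [0.0061,17.5,45.978]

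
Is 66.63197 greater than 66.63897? No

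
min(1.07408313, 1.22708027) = 1.07408313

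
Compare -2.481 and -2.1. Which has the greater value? -2.1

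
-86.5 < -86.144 True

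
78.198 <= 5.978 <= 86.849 False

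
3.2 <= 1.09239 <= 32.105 False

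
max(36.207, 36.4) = 36.4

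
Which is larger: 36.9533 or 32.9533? 36.9533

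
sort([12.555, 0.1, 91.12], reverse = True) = [91.12, 12.555, 0.1]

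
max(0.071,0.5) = 0.5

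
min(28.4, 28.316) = 28.316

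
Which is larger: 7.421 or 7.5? 7.5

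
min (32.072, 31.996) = 31.996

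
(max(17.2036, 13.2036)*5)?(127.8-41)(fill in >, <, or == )<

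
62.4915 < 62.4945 True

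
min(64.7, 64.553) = 64.553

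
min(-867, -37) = -867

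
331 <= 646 True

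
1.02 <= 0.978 False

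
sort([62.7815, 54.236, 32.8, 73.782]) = [32.8, 54.236, 62.7815, 73.782]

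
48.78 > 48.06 True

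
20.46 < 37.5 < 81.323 True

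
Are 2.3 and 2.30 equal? Yes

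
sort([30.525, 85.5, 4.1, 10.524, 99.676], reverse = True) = [99.676, 85.5, 30.525, 10.524, 4.1]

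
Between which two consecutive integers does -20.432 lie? -21 and -20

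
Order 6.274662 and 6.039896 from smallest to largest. 6.039896, 6.274662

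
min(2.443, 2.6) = 2.443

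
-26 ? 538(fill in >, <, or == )<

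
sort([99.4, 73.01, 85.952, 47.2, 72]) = [47.2, 72, 73.01, 85.952, 99.4]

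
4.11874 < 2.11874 False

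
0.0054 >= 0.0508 False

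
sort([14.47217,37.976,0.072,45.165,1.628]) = [0.072,1.628,14.47217,37.976,45.165]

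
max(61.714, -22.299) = 61.714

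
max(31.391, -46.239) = 31.391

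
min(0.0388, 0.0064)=0.0064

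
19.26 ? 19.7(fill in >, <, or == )<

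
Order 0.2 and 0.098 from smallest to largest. 0.098,0.2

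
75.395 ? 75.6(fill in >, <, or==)<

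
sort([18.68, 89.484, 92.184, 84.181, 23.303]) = [18.68, 23.303, 84.181, 89.484, 92.184]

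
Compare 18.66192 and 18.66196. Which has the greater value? 18.66196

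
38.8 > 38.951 False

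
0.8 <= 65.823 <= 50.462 False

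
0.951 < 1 True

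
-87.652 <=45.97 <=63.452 True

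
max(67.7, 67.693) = 67.7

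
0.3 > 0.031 True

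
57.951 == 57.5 False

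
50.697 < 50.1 False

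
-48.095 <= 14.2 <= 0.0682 False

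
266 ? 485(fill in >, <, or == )<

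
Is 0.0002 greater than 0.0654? No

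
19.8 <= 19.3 False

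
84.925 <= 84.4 False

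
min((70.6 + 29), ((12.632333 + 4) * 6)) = 99.6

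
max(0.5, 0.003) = 0.5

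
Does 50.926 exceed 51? No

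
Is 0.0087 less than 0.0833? Yes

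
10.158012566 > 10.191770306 False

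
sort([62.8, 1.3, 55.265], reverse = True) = [62.8, 55.265, 1.3]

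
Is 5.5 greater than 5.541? No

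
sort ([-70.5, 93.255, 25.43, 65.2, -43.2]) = [-70.5, -43.2, 25.43, 65.2, 93.255]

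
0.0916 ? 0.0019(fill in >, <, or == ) >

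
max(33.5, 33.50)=33.50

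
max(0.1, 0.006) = 0.1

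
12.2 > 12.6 False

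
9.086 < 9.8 True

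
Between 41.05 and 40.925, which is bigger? 41.05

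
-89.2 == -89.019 False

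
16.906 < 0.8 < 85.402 False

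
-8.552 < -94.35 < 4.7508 False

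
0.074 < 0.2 True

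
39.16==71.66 False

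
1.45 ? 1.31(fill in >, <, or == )>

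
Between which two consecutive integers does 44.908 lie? 44 and 45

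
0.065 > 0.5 False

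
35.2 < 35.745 True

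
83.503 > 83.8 False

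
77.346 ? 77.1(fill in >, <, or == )>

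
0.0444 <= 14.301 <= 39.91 True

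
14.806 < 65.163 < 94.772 True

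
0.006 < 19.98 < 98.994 True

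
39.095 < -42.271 False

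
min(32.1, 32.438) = 32.1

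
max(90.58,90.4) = 90.58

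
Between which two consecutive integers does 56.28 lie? 56 and 57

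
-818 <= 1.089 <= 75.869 True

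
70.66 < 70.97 True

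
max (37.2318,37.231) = 37.2318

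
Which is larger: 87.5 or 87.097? 87.5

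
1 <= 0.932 False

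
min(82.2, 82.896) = 82.2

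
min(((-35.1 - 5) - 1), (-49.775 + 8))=-41.775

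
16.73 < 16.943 True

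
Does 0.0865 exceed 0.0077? Yes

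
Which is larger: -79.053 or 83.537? 83.537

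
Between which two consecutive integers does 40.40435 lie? 40 and 41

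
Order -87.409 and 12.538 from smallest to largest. -87.409, 12.538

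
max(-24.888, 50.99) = 50.99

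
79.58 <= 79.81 True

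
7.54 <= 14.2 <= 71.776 True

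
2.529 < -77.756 False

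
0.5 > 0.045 True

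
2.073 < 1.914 False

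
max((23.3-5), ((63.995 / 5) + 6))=18.799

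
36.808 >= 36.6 True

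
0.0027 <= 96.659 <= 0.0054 False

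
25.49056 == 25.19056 False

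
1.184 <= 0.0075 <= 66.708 False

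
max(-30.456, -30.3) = -30.3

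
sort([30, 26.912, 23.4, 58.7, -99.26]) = [-99.26, 23.4, 26.912, 30, 58.7]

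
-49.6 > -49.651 True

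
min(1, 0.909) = 0.909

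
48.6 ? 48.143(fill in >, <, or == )>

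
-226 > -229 True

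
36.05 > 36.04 True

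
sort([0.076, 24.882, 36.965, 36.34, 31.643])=[0.076, 24.882, 31.643, 36.34, 36.965]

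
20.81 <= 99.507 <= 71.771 False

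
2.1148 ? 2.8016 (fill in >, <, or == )<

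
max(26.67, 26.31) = 26.67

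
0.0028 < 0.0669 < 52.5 True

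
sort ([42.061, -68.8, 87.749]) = [-68.8, 42.061, 87.749]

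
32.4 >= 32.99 False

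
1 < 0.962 False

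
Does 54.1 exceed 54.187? No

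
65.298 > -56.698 True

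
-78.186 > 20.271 False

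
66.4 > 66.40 False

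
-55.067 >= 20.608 False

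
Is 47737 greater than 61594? No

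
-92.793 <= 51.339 True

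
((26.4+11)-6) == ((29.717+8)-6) False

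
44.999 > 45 False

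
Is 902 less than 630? No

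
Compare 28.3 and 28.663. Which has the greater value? 28.663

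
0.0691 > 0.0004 True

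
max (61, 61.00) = 61.00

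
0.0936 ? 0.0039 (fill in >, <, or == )>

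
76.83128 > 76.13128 True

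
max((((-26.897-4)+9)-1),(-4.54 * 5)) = -22.7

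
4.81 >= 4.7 True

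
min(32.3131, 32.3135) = 32.3131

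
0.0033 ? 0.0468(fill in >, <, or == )<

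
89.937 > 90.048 False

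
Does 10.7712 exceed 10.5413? Yes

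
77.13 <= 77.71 True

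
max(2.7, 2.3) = 2.7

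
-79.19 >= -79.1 False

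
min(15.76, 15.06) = 15.06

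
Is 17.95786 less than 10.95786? No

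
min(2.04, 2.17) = 2.04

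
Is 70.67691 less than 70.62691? No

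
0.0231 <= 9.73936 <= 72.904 True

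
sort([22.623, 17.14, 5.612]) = [5.612, 17.14, 22.623]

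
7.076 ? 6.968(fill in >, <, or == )>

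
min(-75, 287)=-75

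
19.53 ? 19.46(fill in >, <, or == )>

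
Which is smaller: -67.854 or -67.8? -67.854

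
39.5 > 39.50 False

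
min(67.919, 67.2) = 67.2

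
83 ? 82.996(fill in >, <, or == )>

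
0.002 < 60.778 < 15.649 False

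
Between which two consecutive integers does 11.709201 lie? 11 and 12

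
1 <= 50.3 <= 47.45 False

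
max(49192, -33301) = 49192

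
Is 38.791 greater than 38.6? Yes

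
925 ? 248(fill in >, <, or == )>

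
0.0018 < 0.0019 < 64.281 True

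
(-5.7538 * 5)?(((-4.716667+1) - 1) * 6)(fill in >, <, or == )<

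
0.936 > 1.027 False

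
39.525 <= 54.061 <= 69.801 True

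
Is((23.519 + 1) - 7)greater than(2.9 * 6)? Yes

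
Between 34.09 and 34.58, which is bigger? 34.58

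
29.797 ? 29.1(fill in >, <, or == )>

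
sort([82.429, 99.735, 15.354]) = [15.354, 82.429, 99.735]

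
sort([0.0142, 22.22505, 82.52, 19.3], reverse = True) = [82.52, 22.22505, 19.3, 0.0142]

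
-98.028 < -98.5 False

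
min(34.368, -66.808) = -66.808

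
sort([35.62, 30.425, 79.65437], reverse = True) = [79.65437, 35.62, 30.425]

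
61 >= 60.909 True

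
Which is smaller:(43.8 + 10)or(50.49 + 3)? (50.49 + 3)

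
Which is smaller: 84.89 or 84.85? 84.85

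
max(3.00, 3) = 3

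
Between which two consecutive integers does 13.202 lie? 13 and 14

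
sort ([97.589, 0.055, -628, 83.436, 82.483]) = [-628, 0.055, 82.483, 83.436, 97.589]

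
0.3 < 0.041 False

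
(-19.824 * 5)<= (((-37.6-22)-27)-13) False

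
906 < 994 True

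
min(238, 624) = 238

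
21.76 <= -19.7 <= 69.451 False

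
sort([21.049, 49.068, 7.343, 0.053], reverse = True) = [49.068, 21.049, 7.343, 0.053]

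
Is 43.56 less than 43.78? Yes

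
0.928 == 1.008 False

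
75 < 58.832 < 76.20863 False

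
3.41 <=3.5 True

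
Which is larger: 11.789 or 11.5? 11.789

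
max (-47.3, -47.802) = -47.3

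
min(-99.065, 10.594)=-99.065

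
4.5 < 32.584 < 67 True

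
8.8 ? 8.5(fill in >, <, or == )>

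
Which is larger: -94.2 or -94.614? -94.2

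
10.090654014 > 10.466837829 False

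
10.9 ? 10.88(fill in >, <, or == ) >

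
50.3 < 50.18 False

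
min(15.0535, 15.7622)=15.0535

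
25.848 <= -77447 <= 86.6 False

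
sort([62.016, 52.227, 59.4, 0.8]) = [0.8, 52.227, 59.4, 62.016]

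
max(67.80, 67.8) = 67.8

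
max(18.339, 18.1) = 18.339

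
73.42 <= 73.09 False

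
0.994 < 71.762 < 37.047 False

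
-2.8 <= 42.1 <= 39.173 False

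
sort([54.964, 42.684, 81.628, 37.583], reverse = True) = [81.628, 54.964, 42.684, 37.583]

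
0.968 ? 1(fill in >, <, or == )<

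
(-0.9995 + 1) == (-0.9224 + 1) False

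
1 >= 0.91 True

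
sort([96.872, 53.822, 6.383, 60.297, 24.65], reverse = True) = [96.872, 60.297, 53.822, 24.65, 6.383]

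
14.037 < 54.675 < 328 True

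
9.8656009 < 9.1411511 False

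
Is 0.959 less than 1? Yes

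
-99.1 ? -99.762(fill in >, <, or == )>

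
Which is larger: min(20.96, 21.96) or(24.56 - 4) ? min(20.96, 21.96)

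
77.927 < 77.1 False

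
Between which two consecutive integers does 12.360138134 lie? 12 and 13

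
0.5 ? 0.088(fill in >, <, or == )>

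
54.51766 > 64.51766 False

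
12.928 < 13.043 True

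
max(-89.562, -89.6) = -89.562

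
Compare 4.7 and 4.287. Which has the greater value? 4.7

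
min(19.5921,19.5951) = 19.5921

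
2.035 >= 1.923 True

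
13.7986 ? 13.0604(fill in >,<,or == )>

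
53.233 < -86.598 False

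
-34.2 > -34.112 False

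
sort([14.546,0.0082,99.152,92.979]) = [0.0082,14.546,92.979,99.152]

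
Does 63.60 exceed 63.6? No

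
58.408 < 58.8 True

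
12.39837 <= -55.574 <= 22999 False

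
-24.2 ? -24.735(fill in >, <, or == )>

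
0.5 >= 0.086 True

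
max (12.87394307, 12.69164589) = 12.87394307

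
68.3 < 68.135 False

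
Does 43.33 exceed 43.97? No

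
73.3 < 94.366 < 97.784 True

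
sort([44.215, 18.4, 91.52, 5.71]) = [5.71, 18.4, 44.215, 91.52]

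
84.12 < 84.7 True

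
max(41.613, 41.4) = 41.613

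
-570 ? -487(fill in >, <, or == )<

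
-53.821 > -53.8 False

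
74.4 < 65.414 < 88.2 False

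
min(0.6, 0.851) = 0.6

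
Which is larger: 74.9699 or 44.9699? 74.9699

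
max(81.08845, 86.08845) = 86.08845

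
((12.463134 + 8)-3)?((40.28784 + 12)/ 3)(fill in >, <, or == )>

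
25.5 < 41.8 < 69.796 True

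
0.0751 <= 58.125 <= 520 True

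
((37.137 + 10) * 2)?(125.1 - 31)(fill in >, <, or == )>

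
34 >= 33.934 True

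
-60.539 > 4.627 False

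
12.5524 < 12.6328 True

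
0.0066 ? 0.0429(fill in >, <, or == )<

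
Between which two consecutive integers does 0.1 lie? 0 and 1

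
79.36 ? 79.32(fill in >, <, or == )>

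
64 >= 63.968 True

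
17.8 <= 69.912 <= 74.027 True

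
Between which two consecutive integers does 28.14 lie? 28 and 29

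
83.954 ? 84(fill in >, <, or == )<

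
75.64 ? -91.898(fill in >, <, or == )>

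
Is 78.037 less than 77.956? No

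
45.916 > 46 False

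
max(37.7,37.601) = 37.7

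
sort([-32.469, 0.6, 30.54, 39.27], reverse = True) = [39.27, 30.54, 0.6, -32.469]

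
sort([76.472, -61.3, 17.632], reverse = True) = [76.472, 17.632, -61.3]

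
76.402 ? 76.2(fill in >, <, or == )>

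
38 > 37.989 True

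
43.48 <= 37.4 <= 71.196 False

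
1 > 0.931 True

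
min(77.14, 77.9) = 77.14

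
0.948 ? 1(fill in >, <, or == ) <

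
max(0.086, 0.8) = 0.8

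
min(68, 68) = 68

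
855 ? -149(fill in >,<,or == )>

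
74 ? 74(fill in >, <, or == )==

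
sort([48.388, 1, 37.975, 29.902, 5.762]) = [1, 5.762, 29.902, 37.975, 48.388]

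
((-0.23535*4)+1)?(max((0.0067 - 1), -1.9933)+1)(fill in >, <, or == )>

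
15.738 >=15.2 True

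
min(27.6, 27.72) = 27.6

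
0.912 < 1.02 True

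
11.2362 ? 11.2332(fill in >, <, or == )>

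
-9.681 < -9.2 True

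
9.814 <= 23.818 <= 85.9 True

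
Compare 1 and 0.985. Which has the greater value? 1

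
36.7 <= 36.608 False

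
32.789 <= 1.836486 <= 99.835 False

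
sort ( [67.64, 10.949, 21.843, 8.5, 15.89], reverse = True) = [67.64, 21.843, 15.89, 10.949, 8.5]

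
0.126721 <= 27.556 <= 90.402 True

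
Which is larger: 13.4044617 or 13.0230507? 13.4044617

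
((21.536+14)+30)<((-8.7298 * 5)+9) False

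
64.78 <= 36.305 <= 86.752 False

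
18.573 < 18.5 False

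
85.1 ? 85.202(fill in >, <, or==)<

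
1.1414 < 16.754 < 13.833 False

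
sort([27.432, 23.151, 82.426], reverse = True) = [82.426, 27.432, 23.151]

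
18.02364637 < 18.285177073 True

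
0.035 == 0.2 False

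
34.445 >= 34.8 False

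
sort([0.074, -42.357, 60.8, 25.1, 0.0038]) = [-42.357, 0.0038, 0.074, 25.1, 60.8]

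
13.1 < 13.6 True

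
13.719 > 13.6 True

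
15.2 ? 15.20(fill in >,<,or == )==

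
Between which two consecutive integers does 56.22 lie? 56 and 57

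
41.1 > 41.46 False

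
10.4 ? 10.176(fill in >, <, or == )>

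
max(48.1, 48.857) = 48.857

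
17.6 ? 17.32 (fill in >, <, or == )>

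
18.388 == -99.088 False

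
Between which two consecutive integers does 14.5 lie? 14 and 15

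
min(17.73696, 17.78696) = 17.73696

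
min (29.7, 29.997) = 29.7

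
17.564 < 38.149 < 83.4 True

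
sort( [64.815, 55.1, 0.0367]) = [0.0367, 55.1, 64.815]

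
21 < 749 True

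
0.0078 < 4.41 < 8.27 True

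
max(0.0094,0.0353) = 0.0353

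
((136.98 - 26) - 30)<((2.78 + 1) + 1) False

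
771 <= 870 True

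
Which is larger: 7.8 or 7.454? 7.8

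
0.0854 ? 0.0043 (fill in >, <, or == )>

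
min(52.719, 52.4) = 52.4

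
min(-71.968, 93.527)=-71.968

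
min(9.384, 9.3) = 9.3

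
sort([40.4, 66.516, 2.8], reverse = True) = [66.516, 40.4, 2.8]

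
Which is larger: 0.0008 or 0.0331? 0.0331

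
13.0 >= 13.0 True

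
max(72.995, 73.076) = 73.076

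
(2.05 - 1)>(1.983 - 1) True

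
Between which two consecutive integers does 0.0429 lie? 0 and 1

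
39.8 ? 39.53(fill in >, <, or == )>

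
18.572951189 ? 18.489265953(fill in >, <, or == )>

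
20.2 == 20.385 False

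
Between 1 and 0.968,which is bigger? 1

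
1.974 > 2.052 False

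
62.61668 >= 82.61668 False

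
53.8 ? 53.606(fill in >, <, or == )>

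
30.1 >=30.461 False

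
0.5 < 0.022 False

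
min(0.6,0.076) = 0.076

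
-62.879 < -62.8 True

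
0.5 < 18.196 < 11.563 False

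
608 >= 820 False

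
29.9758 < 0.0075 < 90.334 False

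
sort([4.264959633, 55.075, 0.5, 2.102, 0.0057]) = [0.0057, 0.5, 2.102, 4.264959633, 55.075]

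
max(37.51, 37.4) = 37.51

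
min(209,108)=108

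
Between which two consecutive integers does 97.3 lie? 97 and 98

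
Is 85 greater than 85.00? No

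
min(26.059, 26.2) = 26.059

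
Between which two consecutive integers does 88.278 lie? 88 and 89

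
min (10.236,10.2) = 10.2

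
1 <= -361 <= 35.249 False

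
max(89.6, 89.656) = 89.656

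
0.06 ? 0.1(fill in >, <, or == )<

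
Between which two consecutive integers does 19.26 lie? 19 and 20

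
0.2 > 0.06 True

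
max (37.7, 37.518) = 37.7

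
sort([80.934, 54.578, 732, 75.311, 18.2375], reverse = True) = [732, 80.934, 75.311, 54.578, 18.2375]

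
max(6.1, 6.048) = 6.1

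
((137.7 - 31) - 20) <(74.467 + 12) False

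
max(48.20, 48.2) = 48.2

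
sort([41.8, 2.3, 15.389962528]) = [2.3, 15.389962528, 41.8]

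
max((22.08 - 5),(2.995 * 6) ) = 17.97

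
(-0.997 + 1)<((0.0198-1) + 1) True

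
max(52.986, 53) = 53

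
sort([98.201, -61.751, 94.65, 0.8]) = [-61.751, 0.8, 94.65, 98.201]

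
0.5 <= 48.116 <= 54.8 True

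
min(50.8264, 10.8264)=10.8264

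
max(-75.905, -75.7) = -75.7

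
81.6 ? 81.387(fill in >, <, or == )>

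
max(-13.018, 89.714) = 89.714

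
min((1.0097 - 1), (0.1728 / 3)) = 0.0097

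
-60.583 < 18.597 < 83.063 True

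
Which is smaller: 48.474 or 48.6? 48.474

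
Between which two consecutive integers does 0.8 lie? 0 and 1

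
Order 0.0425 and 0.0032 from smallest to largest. 0.0032, 0.0425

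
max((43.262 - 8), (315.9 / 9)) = 35.262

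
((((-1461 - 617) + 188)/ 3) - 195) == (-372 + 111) False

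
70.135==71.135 False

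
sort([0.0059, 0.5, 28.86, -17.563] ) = [-17.563, 0.0059, 0.5, 28.86]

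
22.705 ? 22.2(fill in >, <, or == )>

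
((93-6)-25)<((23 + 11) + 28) False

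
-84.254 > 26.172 False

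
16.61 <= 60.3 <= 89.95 True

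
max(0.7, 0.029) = 0.7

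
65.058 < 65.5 True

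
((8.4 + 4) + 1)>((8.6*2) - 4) True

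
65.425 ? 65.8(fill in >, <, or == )<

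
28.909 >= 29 False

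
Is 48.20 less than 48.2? No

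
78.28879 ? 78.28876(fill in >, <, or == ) >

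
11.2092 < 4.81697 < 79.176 False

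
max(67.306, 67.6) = 67.6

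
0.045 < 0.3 True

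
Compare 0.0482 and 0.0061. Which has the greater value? 0.0482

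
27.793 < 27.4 False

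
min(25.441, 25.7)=25.441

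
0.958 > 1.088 False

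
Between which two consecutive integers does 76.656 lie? 76 and 77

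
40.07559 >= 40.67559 False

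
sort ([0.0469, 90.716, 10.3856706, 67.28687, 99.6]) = [0.0469, 10.3856706, 67.28687, 90.716, 99.6]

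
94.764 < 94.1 False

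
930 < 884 False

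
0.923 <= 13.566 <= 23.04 True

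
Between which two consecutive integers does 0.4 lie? 0 and 1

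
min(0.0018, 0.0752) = 0.0018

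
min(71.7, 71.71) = 71.7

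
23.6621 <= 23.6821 True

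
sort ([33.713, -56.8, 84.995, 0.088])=[-56.8, 0.088, 33.713, 84.995]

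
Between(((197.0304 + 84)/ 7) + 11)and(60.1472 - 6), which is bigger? (60.1472 - 6)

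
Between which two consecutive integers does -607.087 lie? -608 and -607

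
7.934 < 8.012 True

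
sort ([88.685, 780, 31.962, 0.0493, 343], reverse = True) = [780, 343, 88.685, 31.962, 0.0493]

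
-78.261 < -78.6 False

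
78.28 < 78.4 True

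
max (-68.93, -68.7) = -68.7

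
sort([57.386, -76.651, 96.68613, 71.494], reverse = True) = [96.68613, 71.494, 57.386, -76.651]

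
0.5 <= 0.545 True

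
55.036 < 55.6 True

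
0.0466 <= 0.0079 False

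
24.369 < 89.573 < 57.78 False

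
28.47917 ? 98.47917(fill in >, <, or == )<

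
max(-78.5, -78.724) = -78.5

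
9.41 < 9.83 True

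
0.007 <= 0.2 True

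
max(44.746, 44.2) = 44.746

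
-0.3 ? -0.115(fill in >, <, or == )<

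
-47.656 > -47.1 False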